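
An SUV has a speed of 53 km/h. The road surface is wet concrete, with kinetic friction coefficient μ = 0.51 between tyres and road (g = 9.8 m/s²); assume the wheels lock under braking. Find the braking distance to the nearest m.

Braking distance ≈ 22 m

53 km/h ÷ 3.6 = 14.7222 m/s.
a = μg = 0.51 × 9.8 = 4.998 m/s².
Braking distance = v²/(2a) = 14.7222² / (2 × 4.998) = 216.743 / 9.996 = 21.683 m.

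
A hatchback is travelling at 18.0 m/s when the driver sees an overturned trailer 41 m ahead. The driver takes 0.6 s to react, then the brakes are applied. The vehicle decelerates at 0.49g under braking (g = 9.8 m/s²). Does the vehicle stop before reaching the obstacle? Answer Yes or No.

a = 0.49 × 9.8 = 4.802 m/s².
Reaction distance = 18.0000 × 0.6 = 10.800 m.
Braking distance = v²/(2a) = 324.000 / 9.604 = 33.736 m.
Total stopping distance = 10.800 + 33.736 = 44.536 m, vs 41 m available — it cannot stop in time and overshoots by 44.536 − 41 = 3.536 m.

No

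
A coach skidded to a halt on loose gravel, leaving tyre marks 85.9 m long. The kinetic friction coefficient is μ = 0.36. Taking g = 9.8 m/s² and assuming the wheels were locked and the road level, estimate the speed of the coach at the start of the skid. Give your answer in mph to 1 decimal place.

Deceleration a = μg = 0.36 × 9.8 = 3.528 m/s².
v = √(2a·d) = √(2 × 3.528 × 85.9) = √606.110 = 24.6193 m/s.
= 24.6193 ÷ 0.44704 = 55.072 mph.

Initial speed ≈ 55.1 mph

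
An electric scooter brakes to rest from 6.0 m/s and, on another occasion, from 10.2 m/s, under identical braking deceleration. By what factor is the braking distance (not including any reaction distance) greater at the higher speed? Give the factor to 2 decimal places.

Factor ≈ 2.89

Braking distance d = v²/(2a), so with a fixed, d ∝ v².
Factor = (10.2/6.0)² = 1.7000² = 2.8900.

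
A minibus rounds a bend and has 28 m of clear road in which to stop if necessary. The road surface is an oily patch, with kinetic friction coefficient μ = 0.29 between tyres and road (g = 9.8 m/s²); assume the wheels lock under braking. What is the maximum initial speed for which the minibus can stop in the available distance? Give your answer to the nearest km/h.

Maximum speed ≈ 45 km/h

a = μg = 0.29 × 9.8 = 2.842 m/s².
v²/(2a) = d ⇒ v = √(2 × 2.842 × 28) = √159.15 = 12.6155 m/s.
12.6155 m/s × 3.6 = 45.416 km/h.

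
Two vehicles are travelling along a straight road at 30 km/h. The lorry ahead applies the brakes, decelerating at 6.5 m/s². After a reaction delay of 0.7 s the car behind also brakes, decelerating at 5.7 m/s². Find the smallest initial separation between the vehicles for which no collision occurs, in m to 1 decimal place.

30 km/h ÷ 3.6 = 8.3333 m/s.
Leader travels v²/(2a_L) = 69.444 / 13.000 = 5.342 m before stopping.
Follower covers v·t_r = 8.3333 × 0.7 = 5.833 m while reacting, then v²/(2a_F) = 69.444 / 11.400 = 6.092 m while braking, for a total of 5.833 + 6.092 = 11.925 m.
Since a_F ≤ a_L and the follower starts braking later, the follower is never slower than the leader, so the closest approach is when both have stopped.
Minimum gap = 11.925 − 5.342 = 6.583 m.

Minimum gap ≈ 6.6 m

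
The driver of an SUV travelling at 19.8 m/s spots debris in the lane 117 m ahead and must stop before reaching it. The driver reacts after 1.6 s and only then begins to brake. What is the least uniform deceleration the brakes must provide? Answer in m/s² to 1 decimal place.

Required deceleration ≈ 2.3 m/s²

Distance covered during reaction = 19.8000 × 1.6 = 31.680 m.
Distance available for braking: 117 − 31.680 = 85.320 m.
v² = 2a·d ⇒ a = v²/(2d) = 19.8000² / (2 × 85.320) = 392.040 / 170.640 = 2.2975 m/s².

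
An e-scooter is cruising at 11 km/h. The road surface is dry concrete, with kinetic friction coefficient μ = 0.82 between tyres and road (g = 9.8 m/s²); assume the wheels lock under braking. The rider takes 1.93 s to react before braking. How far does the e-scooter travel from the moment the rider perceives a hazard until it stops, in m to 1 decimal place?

11 km/h ÷ 3.6 = 3.0556 m/s.
a = μg = 0.82 × 9.8 = 8.036 m/s².
Reaction distance = v·t_r = 3.0556 × 1.93 = 5.897 m.
Braking distance = v²/(2a) = 3.0556² / (2 × 8.036) = 9.337 / 16.072 = 0.581 m.
Total = 5.897 + 0.581 = 6.478 m.

Total stopping distance ≈ 6.5 m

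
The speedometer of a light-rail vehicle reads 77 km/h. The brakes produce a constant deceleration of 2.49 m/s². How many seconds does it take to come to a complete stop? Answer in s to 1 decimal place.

77 km/h ÷ 3.6 = 21.3889 m/s.
Braking time = v/a = 21.3889 / 2.490 = 8.590 s.

Braking time ≈ 8.6 s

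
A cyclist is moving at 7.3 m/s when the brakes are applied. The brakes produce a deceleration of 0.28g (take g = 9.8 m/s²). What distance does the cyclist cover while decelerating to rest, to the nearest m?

Braking distance ≈ 10 m

a = 0.28 × 9.8 = 2.744 m/s².
Braking distance = v²/(2a) = 7.3000² / (2 × 2.744) = 53.290 / 5.488 = 9.710 m.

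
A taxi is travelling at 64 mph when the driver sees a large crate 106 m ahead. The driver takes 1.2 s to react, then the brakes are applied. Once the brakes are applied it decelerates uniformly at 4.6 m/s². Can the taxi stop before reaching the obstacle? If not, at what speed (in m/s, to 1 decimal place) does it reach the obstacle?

64 mph × 0.44704 = 28.6106 m/s.
Reaction distance = 28.6106 × 1.2 = 34.333 m.
Braking distance needed to stop: v²/(2a) = 818.566 / 9.200 = 88.975 m, so total needed = 34.333 + 88.975 = 123.308 m > 106 m — it cannot stop.
Distance remaining when braking begins: 106 − 34.333 = 71.667 m.
v² = v₀² − 2a·d = 818.566 − 2 × 4.600 × 71.667 = 159.230 m²/s².
v = √159.230 = 12.619 m/s.

No — it strikes the obstacle at 12.6 m/s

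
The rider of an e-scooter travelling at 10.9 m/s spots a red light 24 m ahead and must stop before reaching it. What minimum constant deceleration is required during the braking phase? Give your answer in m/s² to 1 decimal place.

v² = 2a·d ⇒ a = v²/(2d) = 10.9000² / (2 × 24.000) = 118.810 / 48.000 = 2.4752 m/s².

Required deceleration ≈ 2.5 m/s²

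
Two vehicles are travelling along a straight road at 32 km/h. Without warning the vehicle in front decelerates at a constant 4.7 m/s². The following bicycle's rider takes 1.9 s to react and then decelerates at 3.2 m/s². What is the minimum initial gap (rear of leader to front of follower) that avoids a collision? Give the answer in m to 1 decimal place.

Minimum gap ≈ 20.8 m

32 km/h ÷ 3.6 = 8.8889 m/s.
Leader travels v²/(2a_L) = 79.013 / 9.400 = 8.406 m before stopping.
Follower covers v·t_r = 8.8889 × 1.9 = 16.889 m while reacting, then v²/(2a_F) = 79.013 / 6.400 = 12.346 m while braking, for a total of 16.889 + 12.346 = 29.235 m.
Since a_F ≤ a_L and the follower starts braking later, the follower is never slower than the leader, so the closest approach is when both have stopped.
Minimum gap = 29.235 − 8.406 = 20.829 m.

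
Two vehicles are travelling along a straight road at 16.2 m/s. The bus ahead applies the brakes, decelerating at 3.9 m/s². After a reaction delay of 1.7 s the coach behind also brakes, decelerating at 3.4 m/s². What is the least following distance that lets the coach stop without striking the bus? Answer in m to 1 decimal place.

Leader travels v²/(2a_L) = 262.440 / 7.800 = 33.646 m before stopping.
Follower covers v·t_r = 16.2000 × 1.7 = 27.540 m while reacting, then v²/(2a_F) = 262.440 / 6.800 = 38.594 m while braking, for a total of 27.540 + 38.594 = 66.134 m.
Since a_F ≤ a_L and the follower starts braking later, the follower is never slower than the leader, so the closest approach is when both have stopped.
Minimum gap = 66.134 − 33.646 = 32.488 m.

Minimum gap ≈ 32.5 m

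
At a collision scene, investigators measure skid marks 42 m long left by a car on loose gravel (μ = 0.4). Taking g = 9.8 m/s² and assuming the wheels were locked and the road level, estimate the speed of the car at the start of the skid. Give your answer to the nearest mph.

Deceleration a = μg = 0.4 × 9.8 = 3.920 m/s².
v = √(2a·d) = √(2 × 3.920 × 42) = √329.280 = 18.1461 m/s.
= 18.1461 ÷ 0.44704 = 40.592 mph.

Initial speed ≈ 41 mph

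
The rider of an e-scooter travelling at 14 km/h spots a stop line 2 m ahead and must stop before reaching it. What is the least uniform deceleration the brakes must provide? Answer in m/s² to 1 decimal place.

Required deceleration ≈ 3.8 m/s²

14 km/h ÷ 3.6 = 3.8889 m/s.
v² = 2a·d ⇒ a = v²/(2d) = 3.8889² / (2 × 2.000) = 15.124 / 4.000 = 3.7810 m/s².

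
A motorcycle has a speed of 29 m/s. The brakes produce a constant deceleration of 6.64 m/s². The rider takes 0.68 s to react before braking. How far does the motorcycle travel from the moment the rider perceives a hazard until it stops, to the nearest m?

Total stopping distance ≈ 83 m

Reaction distance = v·t_r = 29.0000 × 0.68 = 19.720 m.
Braking distance = v²/(2a) = 29.0000² / (2 × 6.640) = 841.000 / 13.280 = 63.328 m.
Total = 19.720 + 63.328 = 83.048 m.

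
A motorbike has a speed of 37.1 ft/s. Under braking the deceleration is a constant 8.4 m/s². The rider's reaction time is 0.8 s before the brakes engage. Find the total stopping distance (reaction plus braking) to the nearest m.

Total stopping distance ≈ 17 m

37.1 ft/s × 0.3048 = 11.3081 m/s.
Reaction distance = v·t_r = 11.3081 × 0.8 = 9.046 m.
Braking distance = v²/(2a) = 11.3081² / (2 × 8.400) = 127.873 / 16.800 = 7.611 m.
Total = 9.046 + 7.611 = 16.657 m.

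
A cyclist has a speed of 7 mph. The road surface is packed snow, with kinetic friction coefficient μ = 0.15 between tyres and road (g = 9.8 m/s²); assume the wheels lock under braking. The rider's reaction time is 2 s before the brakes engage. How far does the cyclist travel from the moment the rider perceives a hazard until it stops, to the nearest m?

Total stopping distance ≈ 10 m

7 mph × 0.44704 = 3.1293 m/s.
a = μg = 0.15 × 9.8 = 1.470 m/s².
Reaction distance = v·t_r = 3.1293 × 2 = 6.259 m.
Braking distance = v²/(2a) = 3.1293² / (2 × 1.470) = 9.793 / 2.940 = 3.331 m.
Total = 6.259 + 3.331 = 9.590 m.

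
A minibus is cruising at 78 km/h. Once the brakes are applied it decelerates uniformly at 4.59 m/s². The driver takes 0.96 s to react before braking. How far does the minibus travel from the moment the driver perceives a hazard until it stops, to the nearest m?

78 km/h ÷ 3.6 = 21.6667 m/s.
Reaction distance = v·t_r = 21.6667 × 0.96 = 20.800 m.
Braking distance = v²/(2a) = 21.6667² / (2 × 4.590) = 469.446 / 9.180 = 51.138 m.
Total = 20.800 + 51.138 = 71.938 m.

Total stopping distance ≈ 72 m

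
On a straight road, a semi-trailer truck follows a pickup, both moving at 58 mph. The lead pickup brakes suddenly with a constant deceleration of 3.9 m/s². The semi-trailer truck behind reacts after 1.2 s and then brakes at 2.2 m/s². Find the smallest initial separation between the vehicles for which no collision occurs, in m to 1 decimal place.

Minimum gap ≈ 97.7 m

58 mph × 0.44704 = 25.9283 m/s.
Leader travels v²/(2a_L) = 672.277 / 7.800 = 86.189 m before stopping.
Follower covers v·t_r = 25.9283 × 1.2 = 31.114 m while reacting, then v²/(2a_F) = 672.277 / 4.400 = 152.790 m while braking, for a total of 31.114 + 152.790 = 183.904 m.
Since a_F ≤ a_L and the follower starts braking later, the follower is never slower than the leader, so the closest approach is when both have stopped.
Minimum gap = 183.904 − 86.189 = 97.715 m.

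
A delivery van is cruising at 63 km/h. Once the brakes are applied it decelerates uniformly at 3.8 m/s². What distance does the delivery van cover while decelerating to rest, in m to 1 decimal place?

63 km/h ÷ 3.6 = 17.5000 m/s.
Braking distance = v²/(2a) = 17.5000² / (2 × 3.800) = 306.250 / 7.600 = 40.296 m.

Braking distance ≈ 40.3 m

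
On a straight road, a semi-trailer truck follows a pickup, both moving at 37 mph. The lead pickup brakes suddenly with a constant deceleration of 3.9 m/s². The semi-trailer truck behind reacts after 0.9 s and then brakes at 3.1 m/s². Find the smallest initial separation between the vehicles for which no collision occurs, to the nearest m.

37 mph × 0.44704 = 16.5405 m/s.
Leader travels v²/(2a_L) = 273.588 / 7.800 = 35.075 m before stopping.
Follower covers v·t_r = 16.5405 × 0.9 = 14.886 m while reacting, then v²/(2a_F) = 273.588 / 6.200 = 44.127 m while braking, for a total of 14.886 + 44.127 = 59.013 m.
Since a_F ≤ a_L and the follower starts braking later, the follower is never slower than the leader, so the closest approach is when both have stopped.
Minimum gap = 59.013 − 35.075 = 23.938 m.

Minimum gap ≈ 24 m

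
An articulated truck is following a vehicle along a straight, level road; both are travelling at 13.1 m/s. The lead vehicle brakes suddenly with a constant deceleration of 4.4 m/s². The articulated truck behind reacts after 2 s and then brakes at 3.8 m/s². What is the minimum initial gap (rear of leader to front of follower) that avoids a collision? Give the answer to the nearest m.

Minimum gap ≈ 29 m

Leader travels v²/(2a_L) = 171.610 / 8.800 = 19.501 m before stopping.
Follower covers v·t_r = 13.1000 × 2 = 26.200 m while reacting, then v²/(2a_F) = 171.610 / 7.600 = 22.580 m while braking, for a total of 26.200 + 22.580 = 48.780 m.
Since a_F ≤ a_L and the follower starts braking later, the follower is never slower than the leader, so the closest approach is when both have stopped.
Minimum gap = 48.780 − 19.501 = 29.279 m.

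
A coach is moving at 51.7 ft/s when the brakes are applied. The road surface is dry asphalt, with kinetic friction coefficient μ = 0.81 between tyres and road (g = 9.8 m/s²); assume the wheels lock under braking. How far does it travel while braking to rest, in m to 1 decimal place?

Braking distance ≈ 15.6 m

51.7 ft/s × 0.3048 = 15.7582 m/s.
a = μg = 0.81 × 9.8 = 7.938 m/s².
Braking distance = v²/(2a) = 15.7582² / (2 × 7.938) = 248.321 / 15.876 = 15.641 m.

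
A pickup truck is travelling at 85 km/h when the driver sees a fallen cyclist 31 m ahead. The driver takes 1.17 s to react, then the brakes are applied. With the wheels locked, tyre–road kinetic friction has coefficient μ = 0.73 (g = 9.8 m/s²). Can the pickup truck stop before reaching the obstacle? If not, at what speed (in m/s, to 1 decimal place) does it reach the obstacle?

No — it strikes the obstacle at 22.6 m/s

85 km/h ÷ 3.6 = 23.6111 m/s.
a = μg = 0.73 × 9.8 = 7.154 m/s².
Reaction distance = 23.6111 × 1.17 = 27.625 m.
Braking distance needed to stop: v²/(2a) = 557.484 / 14.308 = 38.963 m, so total needed = 27.625 + 38.963 = 66.588 m > 31 m — it cannot stop.
Distance remaining when braking begins: 31 − 27.625 = 3.375 m.
v² = v₀² − 2a·d = 557.484 − 2 × 7.154 × 3.375 = 509.195 m²/s².
v = √509.195 = 22.565 m/s.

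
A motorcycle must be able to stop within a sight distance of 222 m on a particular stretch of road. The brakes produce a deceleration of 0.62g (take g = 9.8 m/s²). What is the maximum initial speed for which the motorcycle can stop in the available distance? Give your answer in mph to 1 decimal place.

Maximum speed ≈ 116.2 mph

a = 0.62 × 9.8 = 6.076 m/s².
v²/(2a) = d ⇒ v = √(2 × 6.076 × 222) = √2697.74 = 51.9398 m/s.
51.9398 m/s ÷ 0.44704 = 116.186 mph.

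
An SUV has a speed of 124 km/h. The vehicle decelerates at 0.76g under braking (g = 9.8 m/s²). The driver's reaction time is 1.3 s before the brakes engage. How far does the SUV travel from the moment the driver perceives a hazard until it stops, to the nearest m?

Total stopping distance ≈ 124 m

124 km/h ÷ 3.6 = 34.4444 m/s.
a = 0.76 × 9.8 = 7.448 m/s².
Reaction distance = v·t_r = 34.4444 × 1.3 = 44.778 m.
Braking distance = v²/(2a) = 34.4444² / (2 × 7.448) = 1186.417 / 14.896 = 79.647 m.
Total = 44.778 + 79.647 = 124.425 m.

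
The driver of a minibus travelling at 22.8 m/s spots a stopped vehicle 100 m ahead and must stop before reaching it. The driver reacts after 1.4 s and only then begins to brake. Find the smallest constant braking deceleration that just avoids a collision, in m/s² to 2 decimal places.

Required deceleration ≈ 3.82 m/s²

Distance covered during reaction = 22.8000 × 1.4 = 31.920 m.
Distance available for braking: 100 − 31.920 = 68.080 m.
v² = 2a·d ⇒ a = v²/(2d) = 22.8000² / (2 × 68.080) = 519.840 / 136.160 = 3.8179 m/s².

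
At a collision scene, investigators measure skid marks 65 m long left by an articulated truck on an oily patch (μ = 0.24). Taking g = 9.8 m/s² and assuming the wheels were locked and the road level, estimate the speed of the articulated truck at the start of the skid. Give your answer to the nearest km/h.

Initial speed ≈ 63 km/h

Deceleration a = μg = 0.24 × 9.8 = 2.352 m/s².
v = √(2a·d) = √(2 × 2.352 × 65) = √305.760 = 17.4860 m/s.
= 17.4860 × 3.6 = 62.950 km/h.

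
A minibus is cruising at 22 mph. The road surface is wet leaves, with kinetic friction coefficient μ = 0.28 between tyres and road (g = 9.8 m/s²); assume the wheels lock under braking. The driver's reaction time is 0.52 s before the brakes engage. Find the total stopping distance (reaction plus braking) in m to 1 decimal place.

Total stopping distance ≈ 22.7 m

22 mph × 0.44704 = 9.8349 m/s.
a = μg = 0.28 × 9.8 = 2.744 m/s².
Reaction distance = v·t_r = 9.8349 × 0.52 = 5.114 m.
Braking distance = v²/(2a) = 9.8349² / (2 × 2.744) = 96.725 / 5.488 = 17.625 m.
Total = 5.114 + 17.625 = 22.739 m.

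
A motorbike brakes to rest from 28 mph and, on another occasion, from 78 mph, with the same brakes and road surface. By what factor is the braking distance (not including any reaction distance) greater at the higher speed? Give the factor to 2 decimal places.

Factor ≈ 7.76

Braking distance d = v²/(2a), so with a fixed, d ∝ v².
Factor = (78/28)² = 2.7857² = 7.7601.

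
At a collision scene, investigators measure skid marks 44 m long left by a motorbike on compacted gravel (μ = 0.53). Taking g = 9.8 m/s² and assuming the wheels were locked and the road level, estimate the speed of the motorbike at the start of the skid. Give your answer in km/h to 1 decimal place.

Deceleration a = μg = 0.53 × 9.8 = 5.194 m/s².
v = √(2a·d) = √(2 × 5.194 × 44) = √457.072 = 21.3792 m/s.
= 21.3792 × 3.6 = 76.965 km/h.

Initial speed ≈ 77.0 km/h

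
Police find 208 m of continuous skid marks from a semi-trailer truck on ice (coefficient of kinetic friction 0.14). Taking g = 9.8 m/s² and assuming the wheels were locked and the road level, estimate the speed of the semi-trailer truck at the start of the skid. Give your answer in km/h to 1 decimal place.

Initial speed ≈ 86.0 km/h

Deceleration a = μg = 0.14 × 9.8 = 1.372 m/s².
v = √(2a·d) = √(2 × 1.372 × 208) = √570.752 = 23.8904 m/s.
= 23.8904 × 3.6 = 86.005 km/h.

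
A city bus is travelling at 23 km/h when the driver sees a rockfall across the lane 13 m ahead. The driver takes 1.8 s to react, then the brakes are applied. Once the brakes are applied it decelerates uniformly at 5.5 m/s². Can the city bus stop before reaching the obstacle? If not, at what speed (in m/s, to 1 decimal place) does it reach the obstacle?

23 km/h ÷ 3.6 = 6.3889 m/s.
Reaction distance = 6.3889 × 1.8 = 11.500 m.
Braking distance needed to stop: v²/(2a) = 40.818 / 11.000 = 3.711 m, so total needed = 11.500 + 3.711 = 15.211 m > 13 m — it cannot stop.
Distance remaining when braking begins: 13 − 11.500 = 1.500 m.
v² = v₀² − 2a·d = 40.818 − 2 × 5.500 × 1.500 = 24.318 m²/s².
v = √24.318 = 4.931 m/s.

No — it strikes the obstacle at 4.9 m/s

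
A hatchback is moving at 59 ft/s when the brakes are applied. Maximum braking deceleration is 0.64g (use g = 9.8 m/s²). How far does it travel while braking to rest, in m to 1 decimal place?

Braking distance ≈ 25.8 m

59 ft/s × 0.3048 = 17.9832 m/s.
a = 0.64 × 9.8 = 6.272 m/s².
Braking distance = v²/(2a) = 17.9832² / (2 × 6.272) = 323.395 / 12.544 = 25.781 m.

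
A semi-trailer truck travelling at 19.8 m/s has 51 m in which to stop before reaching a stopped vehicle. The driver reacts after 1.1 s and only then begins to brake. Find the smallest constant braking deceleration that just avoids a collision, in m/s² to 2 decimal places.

Distance covered during reaction = 19.8000 × 1.1 = 21.780 m.
Distance available for braking: 51 − 21.780 = 29.220 m.
v² = 2a·d ⇒ a = v²/(2d) = 19.8000² / (2 × 29.220) = 392.040 / 58.440 = 6.7084 m/s².

Required deceleration ≈ 6.71 m/s²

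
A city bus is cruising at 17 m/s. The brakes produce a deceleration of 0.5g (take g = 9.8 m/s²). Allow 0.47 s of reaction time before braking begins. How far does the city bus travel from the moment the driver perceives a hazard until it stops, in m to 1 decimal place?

a = 0.5 × 9.8 = 4.900 m/s².
Reaction distance = v·t_r = 17.0000 × 0.47 = 7.990 m.
Braking distance = v²/(2a) = 17.0000² / (2 × 4.900) = 289.000 / 9.800 = 29.490 m.
Total = 7.990 + 29.490 = 37.480 m.

Total stopping distance ≈ 37.5 m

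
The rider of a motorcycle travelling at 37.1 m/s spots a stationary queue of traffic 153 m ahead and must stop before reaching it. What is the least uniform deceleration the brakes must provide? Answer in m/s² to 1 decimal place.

Required deceleration ≈ 4.5 m/s²

v² = 2a·d ⇒ a = v²/(2d) = 37.1000² / (2 × 153.000) = 1376.410 / 306.000 = 4.4981 m/s².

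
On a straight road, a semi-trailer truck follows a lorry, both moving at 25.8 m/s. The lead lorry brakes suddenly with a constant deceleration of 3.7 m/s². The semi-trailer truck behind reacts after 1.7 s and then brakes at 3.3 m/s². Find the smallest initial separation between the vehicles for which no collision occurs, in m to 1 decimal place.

Leader travels v²/(2a_L) = 665.640 / 7.400 = 89.951 m before stopping.
Follower covers v·t_r = 25.8000 × 1.7 = 43.860 m while reacting, then v²/(2a_F) = 665.640 / 6.600 = 100.855 m while braking, for a total of 43.860 + 100.855 = 144.715 m.
Since a_F ≤ a_L and the follower starts braking later, the follower is never slower than the leader, so the closest approach is when both have stopped.
Minimum gap = 144.715 − 89.951 = 54.764 m.

Minimum gap ≈ 54.8 m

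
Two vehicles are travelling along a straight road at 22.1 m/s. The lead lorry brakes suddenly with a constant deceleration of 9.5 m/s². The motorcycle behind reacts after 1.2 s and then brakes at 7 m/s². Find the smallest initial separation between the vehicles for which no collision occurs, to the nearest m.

Leader travels v²/(2a_L) = 488.410 / 19.000 = 25.706 m before stopping.
Follower covers v·t_r = 22.1000 × 1.2 = 26.520 m while reacting, then v²/(2a_F) = 488.410 / 14.000 = 34.886 m while braking, for a total of 26.520 + 34.886 = 61.406 m.
Since a_F ≤ a_L and the follower starts braking later, the follower is never slower than the leader, so the closest approach is when both have stopped.
Minimum gap = 61.406 − 25.706 = 35.700 m.

Minimum gap ≈ 36 m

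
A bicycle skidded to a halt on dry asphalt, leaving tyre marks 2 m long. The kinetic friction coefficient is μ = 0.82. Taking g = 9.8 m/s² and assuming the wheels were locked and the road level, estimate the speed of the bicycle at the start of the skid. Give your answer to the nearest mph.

Deceleration a = μg = 0.82 × 9.8 = 8.036 m/s².
v = √(2a·d) = √(2 × 8.036 × 2) = √32.144 = 5.6696 m/s.
= 5.6696 ÷ 0.44704 = 12.683 mph.

Initial speed ≈ 13 mph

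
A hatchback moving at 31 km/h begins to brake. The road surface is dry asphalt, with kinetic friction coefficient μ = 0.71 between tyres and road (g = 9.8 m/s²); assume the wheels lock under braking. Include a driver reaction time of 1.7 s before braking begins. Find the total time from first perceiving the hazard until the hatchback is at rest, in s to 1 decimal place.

Total time ≈ 2.9 s

31 km/h ÷ 3.6 = 8.6111 m/s.
a = μg = 0.71 × 9.8 = 6.958 m/s².
Braking time = v/a = 8.6111 / 6.958 = 1.238 s.
Total = 1.7 + 1.238 = 2.938 s.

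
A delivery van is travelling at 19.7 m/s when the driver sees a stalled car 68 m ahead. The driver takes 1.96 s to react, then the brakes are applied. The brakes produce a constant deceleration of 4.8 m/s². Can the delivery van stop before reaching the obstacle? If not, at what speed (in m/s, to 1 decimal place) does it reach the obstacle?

Reaction distance = 19.7000 × 1.96 = 38.612 m.
Braking distance needed to stop: v²/(2a) = 388.090 / 9.600 = 40.426 m, so total needed = 38.612 + 40.426 = 79.038 m > 68 m — it cannot stop.
Distance remaining when braking begins: 68 − 38.612 = 29.388 m.
v² = v₀² − 2a·d = 388.090 − 2 × 4.800 × 29.388 = 105.965 m²/s².
v = √105.965 = 10.294 m/s.

No — it strikes the obstacle at 10.3 m/s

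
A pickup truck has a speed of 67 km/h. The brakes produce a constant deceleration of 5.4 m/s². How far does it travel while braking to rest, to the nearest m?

67 km/h ÷ 3.6 = 18.6111 m/s.
Braking distance = v²/(2a) = 18.6111² / (2 × 5.400) = 346.373 / 10.800 = 32.072 m.

Braking distance ≈ 32 m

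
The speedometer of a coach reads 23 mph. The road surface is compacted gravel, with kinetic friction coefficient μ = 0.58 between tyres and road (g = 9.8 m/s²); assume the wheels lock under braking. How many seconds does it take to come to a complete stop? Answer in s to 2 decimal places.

Braking time ≈ 1.81 s

23 mph × 0.44704 = 10.2819 m/s.
a = μg = 0.58 × 9.8 = 5.684 m/s².
Braking time = v/a = 10.2819 / 5.684 = 1.809 s.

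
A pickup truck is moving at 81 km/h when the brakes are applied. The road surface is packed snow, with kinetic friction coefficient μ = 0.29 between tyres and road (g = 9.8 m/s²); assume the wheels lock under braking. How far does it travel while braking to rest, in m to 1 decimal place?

81 km/h ÷ 3.6 = 22.5000 m/s.
a = μg = 0.29 × 9.8 = 2.842 m/s².
Braking distance = v²/(2a) = 22.5000² / (2 × 2.842) = 506.250 / 5.684 = 89.066 m.

Braking distance ≈ 89.1 m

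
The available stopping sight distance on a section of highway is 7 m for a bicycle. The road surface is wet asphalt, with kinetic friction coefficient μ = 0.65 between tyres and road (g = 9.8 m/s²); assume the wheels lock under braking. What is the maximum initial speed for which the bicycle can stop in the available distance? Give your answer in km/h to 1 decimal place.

Maximum speed ≈ 34.0 km/h

a = μg = 0.65 × 9.8 = 6.370 m/s².
v²/(2a) = d ⇒ v = √(2 × 6.370 × 7) = √89.18 = 9.4435 m/s.
9.4435 m/s × 3.6 = 33.997 km/h.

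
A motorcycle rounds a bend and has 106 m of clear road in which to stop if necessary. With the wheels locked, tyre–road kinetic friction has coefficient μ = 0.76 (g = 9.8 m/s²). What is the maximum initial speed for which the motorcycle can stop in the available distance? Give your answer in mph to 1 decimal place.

a = μg = 0.76 × 9.8 = 7.448 m/s².
v²/(2a) = d ⇒ v = √(2 × 7.448 × 106) = √1578.98 = 39.7364 m/s.
39.7364 m/s ÷ 0.44704 = 88.888 mph.

Maximum speed ≈ 88.9 mph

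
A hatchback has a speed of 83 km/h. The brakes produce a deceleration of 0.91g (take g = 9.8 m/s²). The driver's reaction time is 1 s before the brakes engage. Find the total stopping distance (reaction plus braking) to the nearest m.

83 km/h ÷ 3.6 = 23.0556 m/s.
a = 0.91 × 9.8 = 8.918 m/s².
Reaction distance = v·t_r = 23.0556 × 1 = 23.056 m.
Braking distance = v²/(2a) = 23.0556² / (2 × 8.918) = 531.561 / 17.836 = 29.803 m.
Total = 23.056 + 29.803 = 52.859 m.

Total stopping distance ≈ 53 m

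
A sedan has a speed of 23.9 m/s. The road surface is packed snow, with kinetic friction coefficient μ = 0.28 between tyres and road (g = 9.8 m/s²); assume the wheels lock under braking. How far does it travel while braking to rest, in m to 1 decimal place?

a = μg = 0.28 × 9.8 = 2.744 m/s².
Braking distance = v²/(2a) = 23.9000² / (2 × 2.744) = 571.210 / 5.488 = 104.083 m.

Braking distance ≈ 104.1 m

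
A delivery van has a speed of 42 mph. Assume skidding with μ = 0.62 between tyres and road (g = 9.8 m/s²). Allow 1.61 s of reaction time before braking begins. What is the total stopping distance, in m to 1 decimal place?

42 mph × 0.44704 = 18.7757 m/s.
a = μg = 0.62 × 9.8 = 6.076 m/s².
Reaction distance = v·t_r = 18.7757 × 1.61 = 30.229 m.
Braking distance = v²/(2a) = 18.7757² / (2 × 6.076) = 352.527 / 12.152 = 29.010 m.
Total = 30.229 + 29.010 = 59.239 m.

Total stopping distance ≈ 59.2 m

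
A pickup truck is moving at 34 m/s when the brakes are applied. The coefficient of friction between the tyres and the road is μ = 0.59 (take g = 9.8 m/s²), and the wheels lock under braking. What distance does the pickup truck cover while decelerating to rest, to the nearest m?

Braking distance ≈ 100 m

a = μg = 0.59 × 9.8 = 5.782 m/s².
Braking distance = v²/(2a) = 34.0000² / (2 × 5.782) = 1156.000 / 11.564 = 99.965 m.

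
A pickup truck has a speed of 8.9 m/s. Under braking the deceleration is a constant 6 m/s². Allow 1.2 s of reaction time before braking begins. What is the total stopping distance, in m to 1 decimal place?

Total stopping distance ≈ 17.3 m

Reaction distance = v·t_r = 8.9000 × 1.2 = 10.680 m.
Braking distance = v²/(2a) = 8.9000² / (2 × 6.000) = 79.210 / 12.000 = 6.601 m.
Total = 10.680 + 6.601 = 17.281 m.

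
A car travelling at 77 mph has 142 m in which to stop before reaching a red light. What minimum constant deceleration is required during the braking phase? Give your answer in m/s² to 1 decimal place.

Required deceleration ≈ 4.2 m/s²

77 mph × 0.44704 = 34.4221 m/s.
v² = 2a·d ⇒ a = v²/(2d) = 34.4221² / (2 × 142.000) = 1184.881 / 284.000 = 4.1721 m/s².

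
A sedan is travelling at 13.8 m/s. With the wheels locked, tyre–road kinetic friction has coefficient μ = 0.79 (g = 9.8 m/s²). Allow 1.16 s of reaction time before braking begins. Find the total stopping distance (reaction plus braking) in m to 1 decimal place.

Total stopping distance ≈ 28.3 m

a = μg = 0.79 × 9.8 = 7.742 m/s².
Reaction distance = v·t_r = 13.8000 × 1.16 = 16.008 m.
Braking distance = v²/(2a) = 13.8000² / (2 × 7.742) = 190.440 / 15.484 = 12.299 m.
Total = 16.008 + 12.299 = 28.307 m.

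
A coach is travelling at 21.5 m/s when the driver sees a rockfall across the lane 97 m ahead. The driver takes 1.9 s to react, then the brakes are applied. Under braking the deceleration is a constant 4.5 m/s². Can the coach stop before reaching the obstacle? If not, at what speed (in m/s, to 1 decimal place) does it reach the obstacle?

Reaction distance = 21.5000 × 1.9 = 40.850 m.
Braking distance = v²/(2a) = 462.250 / 9.000 = 51.361 m.
Total stopping distance = 40.850 + 51.361 = 92.211 m, vs 97 m available — it stops with 97 − 92.211 = 4.789 m to spare.

Yes — it stops about 4.8 m short of the obstacle, so it never reaches it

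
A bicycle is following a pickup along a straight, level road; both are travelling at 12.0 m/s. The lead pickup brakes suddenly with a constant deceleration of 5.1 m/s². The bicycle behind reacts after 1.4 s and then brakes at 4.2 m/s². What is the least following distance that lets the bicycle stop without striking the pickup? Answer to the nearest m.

Leader travels v²/(2a_L) = 144.000 / 10.200 = 14.118 m before stopping.
Follower covers v·t_r = 12.0000 × 1.4 = 16.800 m while reacting, then v²/(2a_F) = 144.000 / 8.400 = 17.143 m while braking, for a total of 16.800 + 17.143 = 33.943 m.
Since a_F ≤ a_L and the follower starts braking later, the follower is never slower than the leader, so the closest approach is when both have stopped.
Minimum gap = 33.943 − 14.118 = 19.825 m.

Minimum gap ≈ 20 m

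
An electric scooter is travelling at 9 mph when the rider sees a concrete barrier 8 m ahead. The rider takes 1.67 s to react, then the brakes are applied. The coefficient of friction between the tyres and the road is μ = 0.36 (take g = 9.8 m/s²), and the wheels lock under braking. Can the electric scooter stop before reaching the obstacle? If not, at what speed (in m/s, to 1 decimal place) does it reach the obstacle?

9 mph × 0.44704 = 4.0234 m/s.
a = μg = 0.36 × 9.8 = 3.528 m/s².
Reaction distance = 4.0234 × 1.67 = 6.719 m.
Braking distance needed to stop: v²/(2a) = 16.188 / 7.056 = 2.294 m, so total needed = 6.719 + 2.294 = 9.013 m > 8 m — it cannot stop.
Distance remaining when braking begins: 8 − 6.719 = 1.281 m.
v² = v₀² − 2a·d = 16.188 − 2 × 3.528 × 1.281 = 7.149 m²/s².
v = √7.149 = 2.674 m/s.

No — it strikes the obstacle at 2.7 m/s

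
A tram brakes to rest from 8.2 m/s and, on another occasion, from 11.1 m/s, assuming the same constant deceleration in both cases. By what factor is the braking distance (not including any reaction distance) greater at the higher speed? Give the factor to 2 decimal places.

Braking distance d = v²/(2a), so with a fixed, d ∝ v².
Factor = (11.1/8.2)² = 1.3537² = 1.8325.

Factor ≈ 1.83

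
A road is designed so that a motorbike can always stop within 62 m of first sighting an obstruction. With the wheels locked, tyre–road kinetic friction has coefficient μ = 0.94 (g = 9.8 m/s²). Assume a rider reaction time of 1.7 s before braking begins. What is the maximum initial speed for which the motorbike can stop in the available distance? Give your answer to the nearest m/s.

Maximum speed ≈ 22 m/s

a = μg = 0.94 × 9.8 = 9.212 m/s².
Stopping distance: v·t_r + v²/(2a) = 62 with t_r = 1.7 s and a = 9.212 m/s².
So v² + 31.321 v − 1142.29 = 0.
Positive root: v = −a·t_r + √((a·t_r)² + 2a·d) = −15.660 + √(245.236 + 1142.29) = 21.5895 m/s.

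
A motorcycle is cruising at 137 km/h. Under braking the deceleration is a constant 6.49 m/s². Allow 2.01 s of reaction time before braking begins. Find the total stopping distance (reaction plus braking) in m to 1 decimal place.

Total stopping distance ≈ 188.1 m

137 km/h ÷ 3.6 = 38.0556 m/s.
Reaction distance = v·t_r = 38.0556 × 2.01 = 76.492 m.
Braking distance = v²/(2a) = 38.0556² / (2 × 6.490) = 1448.229 / 12.980 = 111.574 m.
Total = 76.492 + 111.574 = 188.066 m.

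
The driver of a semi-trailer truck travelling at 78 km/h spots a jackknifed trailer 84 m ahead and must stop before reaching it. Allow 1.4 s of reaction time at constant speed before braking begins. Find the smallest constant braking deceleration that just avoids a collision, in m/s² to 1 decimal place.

78 km/h ÷ 3.6 = 21.6667 m/s.
Distance covered during reaction = 21.6667 × 1.4 = 30.333 m.
Distance available for braking: 84 − 30.333 = 53.667 m.
v² = 2a·d ⇒ a = v²/(2d) = 21.6667² / (2 × 53.667) = 469.446 / 107.334 = 4.3737 m/s².

Required deceleration ≈ 4.4 m/s²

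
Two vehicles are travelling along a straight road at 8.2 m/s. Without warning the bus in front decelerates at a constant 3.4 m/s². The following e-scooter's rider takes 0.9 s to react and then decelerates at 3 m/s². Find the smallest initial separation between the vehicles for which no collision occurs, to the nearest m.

Minimum gap ≈ 9 m

Leader travels v²/(2a_L) = 67.240 / 6.800 = 9.888 m before stopping.
Follower covers v·t_r = 8.2000 × 0.9 = 7.380 m while reacting, then v²/(2a_F) = 67.240 / 6.000 = 11.207 m while braking, for a total of 7.380 + 11.207 = 18.587 m.
Since a_F ≤ a_L and the follower starts braking later, the follower is never slower than the leader, so the closest approach is when both have stopped.
Minimum gap = 18.587 − 9.888 = 8.699 m.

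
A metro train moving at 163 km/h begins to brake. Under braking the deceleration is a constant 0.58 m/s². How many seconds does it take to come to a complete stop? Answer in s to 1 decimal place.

163 km/h ÷ 3.6 = 45.2778 m/s.
Braking time = v/a = 45.2778 / 0.580 = 78.065 s.

Braking time ≈ 78.1 s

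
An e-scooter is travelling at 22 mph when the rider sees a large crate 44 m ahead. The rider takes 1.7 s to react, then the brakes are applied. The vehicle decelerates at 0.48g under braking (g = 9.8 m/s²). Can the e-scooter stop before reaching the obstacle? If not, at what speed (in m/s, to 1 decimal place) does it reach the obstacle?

Yes — it stops about 17.0 m short of the obstacle, so it never reaches it

22 mph × 0.44704 = 9.8349 m/s.
a = 0.48 × 9.8 = 4.704 m/s².
Reaction distance = 9.8349 × 1.7 = 16.719 m.
Braking distance = v²/(2a) = 96.725 / 9.408 = 10.281 m.
Total stopping distance = 16.719 + 10.281 = 27.000 m, vs 44 m available — it stops with 44 − 27.000 = 17.000 m to spare.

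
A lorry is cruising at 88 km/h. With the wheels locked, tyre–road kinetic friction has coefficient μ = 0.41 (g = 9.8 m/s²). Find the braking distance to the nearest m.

88 km/h ÷ 3.6 = 24.4444 m/s.
a = μg = 0.41 × 9.8 = 4.018 m/s².
Braking distance = v²/(2a) = 24.4444² / (2 × 4.018) = 597.529 / 8.036 = 74.357 m.

Braking distance ≈ 74 m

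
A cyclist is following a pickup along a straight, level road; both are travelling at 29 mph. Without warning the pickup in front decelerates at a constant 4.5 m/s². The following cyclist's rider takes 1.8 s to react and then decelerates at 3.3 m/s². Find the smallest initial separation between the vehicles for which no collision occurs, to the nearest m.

29 mph × 0.44704 = 12.9642 m/s.
Leader travels v²/(2a_L) = 168.070 / 9.000 = 18.674 m before stopping.
Follower covers v·t_r = 12.9642 × 1.8 = 23.336 m while reacting, then v²/(2a_F) = 168.070 / 6.600 = 25.465 m while braking, for a total of 23.336 + 25.465 = 48.801 m.
Since a_F ≤ a_L and the follower starts braking later, the follower is never slower than the leader, so the closest approach is when both have stopped.
Minimum gap = 48.801 − 18.674 = 30.127 m.

Minimum gap ≈ 30 m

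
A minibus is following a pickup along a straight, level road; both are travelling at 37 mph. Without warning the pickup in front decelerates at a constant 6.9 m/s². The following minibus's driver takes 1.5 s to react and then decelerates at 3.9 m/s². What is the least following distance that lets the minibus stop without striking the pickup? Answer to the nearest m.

Minimum gap ≈ 40 m

37 mph × 0.44704 = 16.5405 m/s.
Leader travels v²/(2a_L) = 273.588 / 13.800 = 19.825 m before stopping.
Follower covers v·t_r = 16.5405 × 1.5 = 24.811 m while reacting, then v²/(2a_F) = 273.588 / 7.800 = 35.075 m while braking, for a total of 24.811 + 35.075 = 59.886 m.
Since a_F ≤ a_L and the follower starts braking later, the follower is never slower than the leader, so the closest approach is when both have stopped.
Minimum gap = 59.886 − 19.825 = 40.061 m.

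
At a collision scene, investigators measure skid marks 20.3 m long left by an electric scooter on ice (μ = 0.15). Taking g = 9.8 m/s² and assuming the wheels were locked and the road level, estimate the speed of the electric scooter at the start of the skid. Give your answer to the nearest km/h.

Initial speed ≈ 28 km/h

Deceleration a = μg = 0.15 × 9.8 = 1.470 m/s².
v = √(2a·d) = √(2 × 1.470 × 20.3) = √59.682 = 7.7254 m/s.
= 7.7254 × 3.6 = 27.811 km/h.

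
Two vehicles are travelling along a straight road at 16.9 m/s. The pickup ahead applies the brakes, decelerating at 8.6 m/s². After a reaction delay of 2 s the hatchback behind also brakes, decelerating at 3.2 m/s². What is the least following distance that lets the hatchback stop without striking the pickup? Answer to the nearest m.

Leader travels v²/(2a_L) = 285.610 / 17.200 = 16.605 m before stopping.
Follower covers v·t_r = 16.9000 × 2 = 33.800 m while reacting, then v²/(2a_F) = 285.610 / 6.400 = 44.627 m while braking, for a total of 33.800 + 44.627 = 78.427 m.
Since a_F ≤ a_L and the follower starts braking later, the follower is never slower than the leader, so the closest approach is when both have stopped.
Minimum gap = 78.427 − 16.605 = 61.822 m.

Minimum gap ≈ 62 m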